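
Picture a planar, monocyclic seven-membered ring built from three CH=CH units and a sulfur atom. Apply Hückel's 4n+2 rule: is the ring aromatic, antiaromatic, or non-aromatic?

Antiaromatic

All ring atoms are sp² and supply a p orbital to the ring (each doubly-bonded ring atom is sp² with one p-orbital electron; the sulfur donates one lone pair from its p orbital); the conjugation is uninterrupted.
Tallying contributions gives 3 × 2 = 6 from the double-bond units + 2 from the S atom = 8.
A 4n π count (8, n = 2) in a planar conjugated ring means antiaromatic.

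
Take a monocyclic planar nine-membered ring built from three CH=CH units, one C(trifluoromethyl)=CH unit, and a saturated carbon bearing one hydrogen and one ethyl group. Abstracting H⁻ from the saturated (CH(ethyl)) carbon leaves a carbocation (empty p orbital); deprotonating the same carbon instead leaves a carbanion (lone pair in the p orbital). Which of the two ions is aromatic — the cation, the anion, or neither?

The anion

Both ions have a continuous loop of p orbitals — each ring atom is sp².
Cation: 4 × 2 + 0 = 8 π electrons → 4(2), antiaromatic.
Anion: 4 × 2 + 2 = 10 π electrons → 4(2)+2, aromatic.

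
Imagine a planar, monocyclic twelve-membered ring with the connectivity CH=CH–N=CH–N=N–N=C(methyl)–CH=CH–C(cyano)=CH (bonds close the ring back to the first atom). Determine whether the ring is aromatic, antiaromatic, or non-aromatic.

Antiaromatic

Check conjugation: every atom in a ring double bond is sp² and brings one electron to the p orbital; the doubly-bonded nitrogens are pyridine-type — their lone pairs lie in the ring plane, leaving one electron in the p orbital — every position has a p orbital, so the cyclic π system is continuous.
Tallying contributions gives 6 × 2 = 12 from the 6 double-bond units.
With 12 = 4·3 π electrons, Hückel's rule classifies the planar ring as antiaromatic.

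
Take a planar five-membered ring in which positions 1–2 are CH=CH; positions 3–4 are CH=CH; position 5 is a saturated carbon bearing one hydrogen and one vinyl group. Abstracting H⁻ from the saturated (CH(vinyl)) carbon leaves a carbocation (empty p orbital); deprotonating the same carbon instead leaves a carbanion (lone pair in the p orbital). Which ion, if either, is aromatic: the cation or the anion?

The anion

Both ions have a continuous loop of p orbitals — each ring atom is sp².
Cation: 2 × 2 + 0 = 4 π electrons → 4(1), antiaromatic.
Anion: 2 × 2 + 2 = 6 π electrons → 4(1)+2, aromatic.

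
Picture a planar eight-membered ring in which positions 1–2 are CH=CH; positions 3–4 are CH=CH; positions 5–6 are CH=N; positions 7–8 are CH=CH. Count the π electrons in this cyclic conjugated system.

8

All ring atoms are sp² and supply a p orbital to the ring (the double-bond atoms are sp², each contributing one p electron; each sp² =N– keeps its lone pair in-plane and puts one electron into the π system); the conjugation is uninterrupted.
Adding the contributions, 4 × 2 = 8 from the 4 double-bond units.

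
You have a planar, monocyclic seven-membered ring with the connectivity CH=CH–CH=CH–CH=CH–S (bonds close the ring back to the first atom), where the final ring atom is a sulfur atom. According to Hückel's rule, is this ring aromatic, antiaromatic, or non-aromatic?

Check conjugation: every atom in a ring double bond is sp² and brings one electron to the p orbital; the sulfur donates one lone pair from its p orbital — every position has a p orbital, so the cyclic π system is continuous.
Tallying contributions gives 3 × 2 = 6 from the double-bond units + 2 from the S atom = 8.
8 = 4(2); a planar, fully conjugated 4n system is antiaromatic.

Antiaromatic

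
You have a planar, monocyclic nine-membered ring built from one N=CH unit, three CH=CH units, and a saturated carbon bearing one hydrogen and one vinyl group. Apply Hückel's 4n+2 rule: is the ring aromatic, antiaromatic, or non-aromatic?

The CH(vinyl) carbon is saturated: that saturated carbon is sp³ and has no p orbital in the ring π system. Conjugation is not continuous around the ring.
Without a continuous loop of overlapping p orbitals the Hückel electron count never comes into play.

Non-aromatic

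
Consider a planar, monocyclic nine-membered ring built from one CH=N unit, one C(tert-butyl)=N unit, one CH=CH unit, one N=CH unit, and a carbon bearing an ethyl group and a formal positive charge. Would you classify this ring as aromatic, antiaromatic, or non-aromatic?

Antiaromatic

Check conjugation: every atom in a ring double bond is sp² and brings one electron to the p orbital; each sp² =N– keeps its lone pair in-plane and puts one electron into the π system; the carbocation has an empty p orbital — every position has a p orbital, so the cyclic π system is continuous.
Adding the contributions, 4 × 2 = 8 from the double-bond units + 0 from the C(ethyl)(+) atom = 8.
A 4n π count (8, n = 2) in a planar conjugated ring means antiaromatic.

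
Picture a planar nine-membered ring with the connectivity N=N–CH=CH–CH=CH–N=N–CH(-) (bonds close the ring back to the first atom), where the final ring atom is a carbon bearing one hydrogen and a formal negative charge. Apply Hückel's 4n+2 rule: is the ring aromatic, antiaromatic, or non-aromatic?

Aromatic

All ring atoms are sp² and supply a p orbital to the ring (the double-bond atoms are sp², each contributing one p electron; each sp² =N– keeps its lone pair in-plane and puts one electron into the π system; the carbanion's lone pair occupies the p orbital); the conjugation is uninterrupted.
Adding the contributions, 4 × 2 = 8 from the double-bond units + 2 from the CH(-) atom = 10.
Since 10 = 4·2 + 2, the ring meets the 4n+2 criterion.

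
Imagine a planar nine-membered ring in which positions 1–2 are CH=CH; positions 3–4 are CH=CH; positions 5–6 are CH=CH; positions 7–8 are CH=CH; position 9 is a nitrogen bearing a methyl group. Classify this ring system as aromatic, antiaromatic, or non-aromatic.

Check conjugation: every atom in a ring double bond is sp² and brings one electron to the p orbital; the pyrrole-type nitrogen donates its lone pair from the p orbital — every position has a p orbital, so the cyclic π system is continuous.
Adding the contributions, 4 × 2 = 8 from the double-bond units + 2 from the N(methyl) atom = 10.
That gives a 4n+2 count (10, n = 2).

Aromatic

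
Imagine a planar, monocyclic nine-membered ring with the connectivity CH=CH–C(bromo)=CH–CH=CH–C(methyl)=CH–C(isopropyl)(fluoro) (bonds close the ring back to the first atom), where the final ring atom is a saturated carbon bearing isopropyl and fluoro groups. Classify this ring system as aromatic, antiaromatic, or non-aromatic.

Non-aromatic

The C(isopropyl)(fluoro) carbon is saturated: that saturated carbon is sp³ and has no p orbital in the ring π system. Conjugation is not continuous around the ring.
Without a continuous loop of overlapping p orbitals the Hückel electron count never comes into play.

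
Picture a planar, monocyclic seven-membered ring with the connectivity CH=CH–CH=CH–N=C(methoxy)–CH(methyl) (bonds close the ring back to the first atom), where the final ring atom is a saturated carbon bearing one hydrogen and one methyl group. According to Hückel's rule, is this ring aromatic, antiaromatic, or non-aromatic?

The CH(methyl) carbon is saturated: that saturated carbon is sp³ and has no p orbital in the ring π system. Conjugation is not continuous around the ring.
Without a continuous loop of overlapping p orbitals the Hückel electron count never comes into play.

Non-aromatic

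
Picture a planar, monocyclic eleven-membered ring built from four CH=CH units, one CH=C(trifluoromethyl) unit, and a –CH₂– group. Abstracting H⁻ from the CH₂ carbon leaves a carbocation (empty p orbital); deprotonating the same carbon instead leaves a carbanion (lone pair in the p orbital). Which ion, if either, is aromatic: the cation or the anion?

The cation

In either ion the ring is fully conjugated: every atom, including the new sp² carbon, supplies a p orbital.
Cation: 5 × 2 + 0 = 10 π electrons → 4(2)+2, aromatic.
Anion: 5 × 2 + 2 = 12 π electrons → 4(3), antiaromatic.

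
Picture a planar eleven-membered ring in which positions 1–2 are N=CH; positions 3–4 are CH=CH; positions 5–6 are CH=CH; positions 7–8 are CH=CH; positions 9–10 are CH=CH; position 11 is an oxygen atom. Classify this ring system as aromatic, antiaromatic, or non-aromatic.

The p orbitals form a continuous loop: every atom in a ring double bond is sp² and brings one electron to the p orbital; each =N– nitrogen is pyridine-type (lone pair in the sp² plane, one electron in the p orbital); the oxygen donates one lone pair from its p orbital. The ring is fully conjugated.
Adding the contributions, 5 × 2 = 10 from the double-bond units + 2 from the O atom = 12.
A 4n π count (12, n = 3) in a planar conjugated ring means antiaromatic.

Antiaromatic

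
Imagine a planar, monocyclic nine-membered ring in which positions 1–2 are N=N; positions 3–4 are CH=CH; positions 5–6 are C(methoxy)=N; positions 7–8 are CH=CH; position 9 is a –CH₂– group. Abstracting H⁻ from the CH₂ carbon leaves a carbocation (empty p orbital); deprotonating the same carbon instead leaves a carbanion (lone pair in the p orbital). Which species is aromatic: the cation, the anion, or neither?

In both ions every ring atom is sp² and contributes a p orbital, so both rings are fully conjugated.
Cation: 4 × 2 + 0 = 8 π electrons → 4(2), antiaromatic.
Anion: 4 × 2 + 2 = 10 π electrons → 4(2)+2, aromatic.

The anion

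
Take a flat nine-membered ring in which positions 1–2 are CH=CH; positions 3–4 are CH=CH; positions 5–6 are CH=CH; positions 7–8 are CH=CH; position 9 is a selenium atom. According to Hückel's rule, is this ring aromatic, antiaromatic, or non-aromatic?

Aromatic

Check conjugation: every atom in a ring double bond is sp² and brings one electron to the p orbital; the selenium donates one lone pair from its p orbital — every position has a p orbital, so the cyclic π system is continuous.
π-electron count: 4 × 2 = 8 from the double-bond units + 2 from the Se atom = 10.
That gives a 4n+2 count (10, n = 2).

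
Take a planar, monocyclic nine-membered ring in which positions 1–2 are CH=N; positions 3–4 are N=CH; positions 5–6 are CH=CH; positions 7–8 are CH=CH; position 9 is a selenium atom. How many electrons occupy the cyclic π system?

10

Every ring atom contributes a p orbital perpendicular to the ring (every atom in a ring double bond is sp² and brings one electron to the p orbital; each sp² =N– keeps its lone pair in-plane and puts one electron into the π system; the selenium donates one lone pair from its p orbital), so the π system is cyclic and fully conjugated.
Counting π electrons: 4 × 2 = 8 from the double-bond units + 2 from the Se atom = 10.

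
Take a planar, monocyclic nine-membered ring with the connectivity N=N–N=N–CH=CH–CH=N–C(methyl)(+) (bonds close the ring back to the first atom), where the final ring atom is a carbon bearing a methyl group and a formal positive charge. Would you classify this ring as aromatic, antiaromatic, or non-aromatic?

Check conjugation: each doubly-bonded ring atom is sp² with one p-orbital electron; each sp² =N– keeps its lone pair in-plane and puts one electron into the π system; the carbocation has an empty p orbital — every position has a p orbital, so the cyclic π system is continuous.
π-electron count: 4 × 2 = 8 from the double-bond units + 0 from the C(methyl)(+) atom = 8.
A 4n π count (8, n = 2) in a planar conjugated ring means antiaromatic.

Antiaromatic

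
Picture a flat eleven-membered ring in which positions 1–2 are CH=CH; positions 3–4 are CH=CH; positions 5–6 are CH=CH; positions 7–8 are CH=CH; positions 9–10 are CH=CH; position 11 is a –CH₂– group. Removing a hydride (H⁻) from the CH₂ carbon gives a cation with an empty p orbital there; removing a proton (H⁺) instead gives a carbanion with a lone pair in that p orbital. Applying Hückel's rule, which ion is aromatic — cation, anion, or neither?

In either ion the ring is fully conjugated: every atom, including the new sp² carbon, supplies a p orbital.
Cation: 5 × 2 + 0 = 10 π electrons → 4(2)+2, aromatic.
Anion: 5 × 2 + 2 = 12 π electrons → 4(3), antiaromatic.

The cation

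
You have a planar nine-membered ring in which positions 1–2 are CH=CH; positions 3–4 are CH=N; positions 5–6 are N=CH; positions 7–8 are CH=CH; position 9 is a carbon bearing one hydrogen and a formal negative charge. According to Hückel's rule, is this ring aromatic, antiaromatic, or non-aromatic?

Every ring atom contributes a p orbital perpendicular to the ring (each doubly-bonded ring atom is sp² with one p-orbital electron; the doubly-bonded nitrogens are pyridine-type — their lone pairs lie in the ring plane, leaving one electron in the p orbital; the carbanion's lone pair occupies the p orbital), so the π system is cyclic and fully conjugated.
Adding the contributions, 4 × 2 = 8 from the double-bond units + 2 from the CH(-) atom = 10.
That gives a 4n+2 count (10, n = 2).

Aromatic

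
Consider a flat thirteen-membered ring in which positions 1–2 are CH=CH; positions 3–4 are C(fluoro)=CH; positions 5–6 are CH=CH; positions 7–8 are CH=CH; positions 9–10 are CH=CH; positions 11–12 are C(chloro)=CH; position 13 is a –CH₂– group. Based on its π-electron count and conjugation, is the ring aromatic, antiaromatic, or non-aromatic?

Non-aromatic

At the CH2 position, the tetrahedral CH₂ carbon is sp³ and has no p orbital in the ring π system; the ring's p-orbital overlap is broken there.
Without a continuous loop of overlapping p orbitals the Hückel electron count never comes into play.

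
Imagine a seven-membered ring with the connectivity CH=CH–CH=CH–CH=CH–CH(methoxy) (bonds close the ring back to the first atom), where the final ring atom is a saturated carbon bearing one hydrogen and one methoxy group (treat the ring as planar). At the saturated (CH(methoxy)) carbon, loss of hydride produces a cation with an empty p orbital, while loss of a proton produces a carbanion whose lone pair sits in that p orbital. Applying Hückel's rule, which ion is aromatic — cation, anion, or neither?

Both ions have a continuous loop of p orbitals — each ring atom is sp².
Cation: 3 × 2 + 0 = 6 π electrons → 4(1)+2, aromatic.
Anion: 3 × 2 + 2 = 8 π electrons → 4(2), antiaromatic.

The cation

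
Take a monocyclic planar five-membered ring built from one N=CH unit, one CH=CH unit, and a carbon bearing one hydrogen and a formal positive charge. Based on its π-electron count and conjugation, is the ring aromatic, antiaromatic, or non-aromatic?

The p orbitals form a continuous loop: the double-bond atoms are sp², each contributing one p electron; the doubly-bonded nitrogens are pyridine-type — their lone pairs lie in the ring plane, leaving one electron in the p orbital; the carbocation has an empty p orbital. The ring is fully conjugated.
Tallying contributions gives 2 × 2 = 4 from the double-bond units + 0 from the CH(+) atom = 4.
4 is a 4n count (n = 1), so the planar conjugated ring is antiaromatic.

Antiaromatic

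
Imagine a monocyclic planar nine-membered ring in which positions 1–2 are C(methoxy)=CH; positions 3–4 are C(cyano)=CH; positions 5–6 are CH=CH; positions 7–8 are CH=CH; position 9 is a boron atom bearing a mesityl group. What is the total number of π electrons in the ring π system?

8

The p orbitals form a continuous loop: every atom in a ring double bond is sp² and brings one electron to the p orbital; the boron has an empty p orbital. The ring is fully conjugated.
Counting π electrons: 4 × 2 = 8 from the double-bond units + 0 from the B(mesityl) atom = 8.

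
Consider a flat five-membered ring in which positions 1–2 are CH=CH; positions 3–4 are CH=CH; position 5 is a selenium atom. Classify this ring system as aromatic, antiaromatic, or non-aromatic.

Every ring atom contributes a p orbital perpendicular to the ring (each doubly-bonded ring atom is sp² with one p-orbital electron; the selenium donates one lone pair from its p orbital), so the π system is cyclic and fully conjugated.
π-electron count: 2 × 2 = 4 from the double-bond units + 2 from the Se atom = 6.
With 6 π electrons (n = 1), the Hückel 4n+2 condition holds.
This is selenophene.

Aromatic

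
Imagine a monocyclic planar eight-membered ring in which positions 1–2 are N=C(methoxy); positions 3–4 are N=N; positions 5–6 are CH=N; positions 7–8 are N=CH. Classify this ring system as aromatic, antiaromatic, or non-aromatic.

All ring atoms are sp² and supply a p orbital to the ring (every atom in a ring double bond is sp² and brings one electron to the p orbital; each sp² =N– keeps its lone pair in-plane and puts one electron into the π system); the conjugation is uninterrupted.
Tallying contributions gives 4 × 2 = 8 from the 4 double-bond units.
With 8 = 4·2 π electrons, Hückel's rule classifies the planar ring as antiaromatic.

Antiaromatic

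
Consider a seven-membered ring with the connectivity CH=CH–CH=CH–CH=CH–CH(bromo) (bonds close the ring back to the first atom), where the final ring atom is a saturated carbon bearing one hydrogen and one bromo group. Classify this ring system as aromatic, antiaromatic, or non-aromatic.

The CH(bromo) position has four σ bonds — that saturated carbon is sp³ and has no p orbital in the ring π system — so the cyclic conjugation is interrupted.
A ring that is not fully conjugated cannot be aromatic or antiaromatic regardless of its π-electron count.

Non-aromatic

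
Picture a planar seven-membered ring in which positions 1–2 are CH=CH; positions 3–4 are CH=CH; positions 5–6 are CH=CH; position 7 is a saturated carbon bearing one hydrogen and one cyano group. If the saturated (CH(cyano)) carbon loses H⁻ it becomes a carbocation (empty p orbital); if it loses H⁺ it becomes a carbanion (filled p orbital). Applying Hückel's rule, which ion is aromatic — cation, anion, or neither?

The cation

Once that carbon is sp², every ring atom has a p orbital and both ions are fully conjugated.
Cation: 3 × 2 + 0 = 6 π electrons → 4(1)+2, aromatic.
Anion: 3 × 2 + 2 = 8 π electrons → 4(2), antiaromatic.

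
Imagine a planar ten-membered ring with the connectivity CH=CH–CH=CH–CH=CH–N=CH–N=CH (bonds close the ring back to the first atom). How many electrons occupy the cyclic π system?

10

Every ring atom contributes a p orbital perpendicular to the ring (each doubly-bonded ring atom is sp² with one p-orbital electron; the doubly-bonded nitrogens are pyridine-type — their lone pairs lie in the ring plane, leaving one electron in the p orbital), so the π system is cyclic and fully conjugated.
Counting π electrons: 5 × 2 = 10 from the 5 double-bond units.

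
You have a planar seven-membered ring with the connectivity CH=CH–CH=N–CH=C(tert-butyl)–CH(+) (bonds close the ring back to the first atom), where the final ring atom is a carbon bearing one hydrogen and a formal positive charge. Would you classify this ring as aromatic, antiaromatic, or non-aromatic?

Check conjugation: each doubly-bonded ring atom is sp² with one p-orbital electron; each =N– nitrogen is pyridine-type (lone pair in the sp² plane, one electron in the p orbital); the carbocation has an empty p orbital — every position has a p orbital, so the cyclic π system is continuous.
Adding the contributions, 3 × 2 = 6 from the double-bond units + 0 from the CH(+) atom = 6.
With 6 π electrons (n = 1), the Hückel 4n+2 condition holds.

Aromatic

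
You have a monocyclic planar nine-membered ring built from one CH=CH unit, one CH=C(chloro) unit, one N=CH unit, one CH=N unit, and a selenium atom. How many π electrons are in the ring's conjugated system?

10

Every ring atom contributes a p orbital perpendicular to the ring (the double-bond atoms are sp², each contributing one p electron; each sp² =N– keeps its lone pair in-plane and puts one electron into the π system; the selenium donates one lone pair from its p orbital), so the π system is cyclic and fully conjugated.
Counting π electrons: 4 × 2 = 8 from the double-bond units + 2 from the Se atom = 10.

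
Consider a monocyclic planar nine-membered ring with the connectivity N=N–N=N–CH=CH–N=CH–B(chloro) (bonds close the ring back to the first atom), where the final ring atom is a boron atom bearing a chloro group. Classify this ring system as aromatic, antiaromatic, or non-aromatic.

Antiaromatic

All ring atoms are sp² and supply a p orbital to the ring (the double-bond atoms are sp², each contributing one p electron; each sp² =N– keeps its lone pair in-plane and puts one electron into the π system; the boron has an empty p orbital); the conjugation is uninterrupted.
Counting π electrons: 4 × 2 = 8 from the double-bond units + 0 from the B(chloro) atom = 8.
8 = 4(2); a planar, fully conjugated 4n system is antiaromatic.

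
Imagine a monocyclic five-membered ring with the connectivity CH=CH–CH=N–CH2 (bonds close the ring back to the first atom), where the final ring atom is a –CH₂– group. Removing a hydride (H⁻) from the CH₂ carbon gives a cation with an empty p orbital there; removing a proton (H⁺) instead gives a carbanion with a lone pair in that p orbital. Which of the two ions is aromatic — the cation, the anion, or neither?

The anion

Both ions have a continuous loop of p orbitals — each ring atom is sp².
Cation: 2 × 2 + 0 = 4 π electrons → 4(1), antiaromatic.
Anion: 2 × 2 + 2 = 6 π electrons → 4(1)+2, aromatic.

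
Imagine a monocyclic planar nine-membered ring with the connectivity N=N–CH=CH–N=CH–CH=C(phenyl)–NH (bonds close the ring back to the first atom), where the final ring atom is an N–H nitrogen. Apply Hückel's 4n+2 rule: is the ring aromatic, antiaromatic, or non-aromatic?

Aromatic

Every ring atom contributes a p orbital perpendicular to the ring (the double-bond atoms are sp², each contributing one p electron; each =N– nitrogen is pyridine-type (lone pair in the sp² plane, one electron in the p orbital); the pyrrole-type nitrogen donates its lone pair from the p orbital), so the π system is cyclic and fully conjugated.
Adding the contributions, 4 × 2 = 8 from the double-bond units + 2 from the NH atom = 10.
Since 10 = 4·2 + 2, the ring meets the 4n+2 criterion.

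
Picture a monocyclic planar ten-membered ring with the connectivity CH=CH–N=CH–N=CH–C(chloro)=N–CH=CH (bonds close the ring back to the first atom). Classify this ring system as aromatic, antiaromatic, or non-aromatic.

Every ring atom contributes a p orbital perpendicular to the ring (the double-bond atoms are sp², each contributing one p electron; the doubly-bonded nitrogens are pyridine-type — their lone pairs lie in the ring plane, leaving one electron in the p orbital), so the π system is cyclic and fully conjugated.
Tallying contributions gives 5 × 2 = 10 from the 5 double-bond units.
That gives a 4n+2 count (10, n = 2).

Aromatic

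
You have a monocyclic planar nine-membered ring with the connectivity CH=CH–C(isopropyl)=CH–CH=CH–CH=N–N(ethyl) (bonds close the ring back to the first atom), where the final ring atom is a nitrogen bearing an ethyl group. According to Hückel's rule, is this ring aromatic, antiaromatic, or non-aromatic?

Check conjugation: the double-bond atoms are sp², each contributing one p electron; each =N– nitrogen is pyridine-type (lone pair in the sp² plane, one electron in the p orbital); the pyrrole-type nitrogen donates its lone pair from the p orbital — every position has a p orbital, so the cyclic π system is continuous.
Counting π electrons: 4 × 2 = 8 from the double-bond units + 2 from the N(ethyl) atom = 10.
That gives a 4n+2 count (10, n = 2).

Aromatic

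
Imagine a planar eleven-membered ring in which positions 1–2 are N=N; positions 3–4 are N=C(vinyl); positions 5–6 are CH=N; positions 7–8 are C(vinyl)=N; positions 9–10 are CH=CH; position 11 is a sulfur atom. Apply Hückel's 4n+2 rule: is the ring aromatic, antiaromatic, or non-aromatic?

All ring atoms are sp² and supply a p orbital to the ring (each doubly-bonded ring atom is sp² with one p-orbital electron; each =N– nitrogen is pyridine-type (lone pair in the sp² plane, one electron in the p orbital); the sulfur donates one lone pair from its p orbital); the conjugation is uninterrupted.
π-electron count: 5 × 2 = 10 from the double-bond units + 2 from the S atom = 12.
A 4n π count (12, n = 3) in a planar conjugated ring means antiaromatic.

Antiaromatic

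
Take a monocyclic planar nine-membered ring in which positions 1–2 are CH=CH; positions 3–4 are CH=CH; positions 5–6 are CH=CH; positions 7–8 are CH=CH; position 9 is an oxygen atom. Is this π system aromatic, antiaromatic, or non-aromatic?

Aromatic

The p orbitals form a continuous loop: every atom in a ring double bond is sp² and brings one electron to the p orbital; the oxygen donates one lone pair from its p orbital. The ring is fully conjugated.
Adding the contributions, 4 × 2 = 8 from the double-bond units + 2 from the O atom = 10.
That gives a 4n+2 count (10, n = 2).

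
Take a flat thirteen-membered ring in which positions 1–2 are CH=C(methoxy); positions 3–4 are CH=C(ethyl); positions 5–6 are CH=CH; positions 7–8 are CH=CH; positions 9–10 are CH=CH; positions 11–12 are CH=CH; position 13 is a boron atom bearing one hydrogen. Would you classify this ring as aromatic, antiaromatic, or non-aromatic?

All ring atoms are sp² and supply a p orbital to the ring (the double-bond atoms are sp², each contributing one p electron; the boron has an empty p orbital); the conjugation is uninterrupted.
π-electron count: 6 × 2 = 12 from the double-bond units + 0 from the BH atom = 12.
A 4n π count (12, n = 3) in a planar conjugated ring means antiaromatic.

Antiaromatic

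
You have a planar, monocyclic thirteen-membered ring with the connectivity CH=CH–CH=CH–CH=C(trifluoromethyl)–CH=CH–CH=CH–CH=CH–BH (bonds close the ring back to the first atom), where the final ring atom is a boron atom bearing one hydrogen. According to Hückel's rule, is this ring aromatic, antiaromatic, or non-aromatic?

Antiaromatic

All ring atoms are sp² and supply a p orbital to the ring (the double-bond atoms are sp², each contributing one p electron; the boron has an empty p orbital); the conjugation is uninterrupted.
π-electron count: 6 × 2 = 12 from the double-bond units + 0 from the BH atom = 12.
12 = 4(3); a planar, fully conjugated 4n system is antiaromatic.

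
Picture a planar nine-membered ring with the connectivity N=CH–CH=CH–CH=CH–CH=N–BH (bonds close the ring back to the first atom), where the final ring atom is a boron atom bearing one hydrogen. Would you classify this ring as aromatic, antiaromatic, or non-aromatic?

Antiaromatic

All ring atoms are sp² and supply a p orbital to the ring (each doubly-bonded ring atom is sp² with one p-orbital electron; each =N– nitrogen is pyridine-type (lone pair in the sp² plane, one electron in the p orbital); the boron has an empty p orbital); the conjugation is uninterrupted.
π-electron count: 4 × 2 = 8 from the double-bond units + 0 from the BH atom = 8.
A 4n π count (8, n = 2) in a planar conjugated ring means antiaromatic.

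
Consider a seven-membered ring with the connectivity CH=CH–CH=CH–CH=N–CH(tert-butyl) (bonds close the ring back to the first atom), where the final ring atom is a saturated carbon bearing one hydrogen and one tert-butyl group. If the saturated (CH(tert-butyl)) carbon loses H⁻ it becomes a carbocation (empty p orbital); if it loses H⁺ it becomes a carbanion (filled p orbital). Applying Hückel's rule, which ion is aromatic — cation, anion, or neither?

The cation

In either ion the ring is fully conjugated: every atom, including the new sp² carbon, supplies a p orbital.
Cation: 3 × 2 + 0 = 6 π electrons → 4(1)+2, aromatic.
Anion: 3 × 2 + 2 = 8 π electrons → 4(2), antiaromatic.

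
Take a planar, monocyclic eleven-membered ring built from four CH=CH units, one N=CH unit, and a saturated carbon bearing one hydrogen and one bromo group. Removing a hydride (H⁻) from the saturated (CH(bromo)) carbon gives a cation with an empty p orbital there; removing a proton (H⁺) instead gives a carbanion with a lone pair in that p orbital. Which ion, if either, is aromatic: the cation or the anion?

Both ions have a continuous loop of p orbitals — each ring atom is sp².
Cation: 5 × 2 + 0 = 10 π electrons → 4(2)+2, aromatic.
Anion: 5 × 2 + 2 = 12 π electrons → 4(3), antiaromatic.

The cation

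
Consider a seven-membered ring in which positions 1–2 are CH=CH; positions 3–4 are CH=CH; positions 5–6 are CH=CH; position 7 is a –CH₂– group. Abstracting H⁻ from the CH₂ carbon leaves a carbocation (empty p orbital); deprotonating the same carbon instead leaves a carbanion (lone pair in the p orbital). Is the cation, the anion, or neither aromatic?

Once that carbon is sp², every ring atom has a p orbital and both ions are fully conjugated.
Cation: 3 × 2 + 0 = 6 π electrons → 4(1)+2, aromatic.
Anion: 3 × 2 + 2 = 8 π electrons → 4(2), antiaromatic.

The cation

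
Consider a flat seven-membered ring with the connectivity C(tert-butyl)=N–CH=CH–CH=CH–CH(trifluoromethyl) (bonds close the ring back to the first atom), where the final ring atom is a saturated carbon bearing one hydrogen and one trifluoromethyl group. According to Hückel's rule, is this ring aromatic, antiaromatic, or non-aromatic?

Non-aromatic

The CH(trifluoromethyl) carbon is saturated: that saturated carbon is sp³ and has no p orbital in the ring π system. Conjugation is not continuous around the ring.
Broken conjugation rules out both aromaticity and antiaromaticity.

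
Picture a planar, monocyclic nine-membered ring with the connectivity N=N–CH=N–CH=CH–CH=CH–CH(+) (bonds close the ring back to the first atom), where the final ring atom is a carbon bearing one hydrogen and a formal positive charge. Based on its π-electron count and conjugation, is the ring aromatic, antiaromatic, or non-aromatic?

All ring atoms are sp² and supply a p orbital to the ring (every atom in a ring double bond is sp² and brings one electron to the p orbital; each =N– nitrogen is pyridine-type (lone pair in the sp² plane, one electron in the p orbital); the carbocation has an empty p orbital); the conjugation is uninterrupted.
Tallying contributions gives 4 × 2 = 8 from the double-bond units + 0 from the CH(+) atom = 8.
8 = 4(2); a planar, fully conjugated 4n system is antiaromatic.

Antiaromatic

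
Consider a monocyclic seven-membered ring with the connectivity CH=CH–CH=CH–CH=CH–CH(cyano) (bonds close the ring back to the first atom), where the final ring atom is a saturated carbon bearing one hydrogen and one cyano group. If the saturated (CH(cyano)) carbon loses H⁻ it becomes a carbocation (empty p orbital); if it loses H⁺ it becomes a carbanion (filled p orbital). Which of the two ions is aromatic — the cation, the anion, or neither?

Once that carbon is sp², every ring atom has a p orbital and both ions are fully conjugated.
Cation: 3 × 2 + 0 = 6 π electrons → 4(1)+2, aromatic.
Anion: 3 × 2 + 2 = 8 π electrons → 4(2), antiaromatic.

The cation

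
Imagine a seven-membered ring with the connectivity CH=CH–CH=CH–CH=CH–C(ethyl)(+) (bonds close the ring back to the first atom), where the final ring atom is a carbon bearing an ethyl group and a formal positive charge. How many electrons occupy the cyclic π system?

Check conjugation: the double-bond atoms are sp², each contributing one p electron; the carbocation has an empty p orbital — every position has a p orbital, so the cyclic π system is continuous.
Tallying contributions gives 3 × 2 = 6 from the double-bond units + 0 from the C(ethyl)(+) atom = 6.

6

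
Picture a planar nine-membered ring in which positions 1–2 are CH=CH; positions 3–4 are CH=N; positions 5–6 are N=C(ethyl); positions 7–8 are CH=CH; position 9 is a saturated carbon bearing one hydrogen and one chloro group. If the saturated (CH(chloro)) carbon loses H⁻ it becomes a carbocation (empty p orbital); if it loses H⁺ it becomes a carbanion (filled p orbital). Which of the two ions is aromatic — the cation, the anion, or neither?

The anion

Both ions have a continuous loop of p orbitals — each ring atom is sp².
Cation: 4 × 2 + 0 = 8 π electrons → 4(2), antiaromatic.
Anion: 4 × 2 + 2 = 10 π electrons → 4(2)+2, aromatic.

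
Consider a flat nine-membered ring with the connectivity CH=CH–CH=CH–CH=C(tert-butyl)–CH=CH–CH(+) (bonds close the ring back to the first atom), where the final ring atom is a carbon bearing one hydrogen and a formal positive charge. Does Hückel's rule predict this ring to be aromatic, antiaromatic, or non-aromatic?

Antiaromatic

All ring atoms are sp² and supply a p orbital to the ring (the double-bond atoms are sp², each contributing one p electron; the carbocation has an empty p orbital); the conjugation is uninterrupted.
Adding the contributions, 4 × 2 = 8 from the double-bond units + 0 from the CH(+) atom = 8.
A 4n π count (8, n = 2) in a planar conjugated ring means antiaromatic.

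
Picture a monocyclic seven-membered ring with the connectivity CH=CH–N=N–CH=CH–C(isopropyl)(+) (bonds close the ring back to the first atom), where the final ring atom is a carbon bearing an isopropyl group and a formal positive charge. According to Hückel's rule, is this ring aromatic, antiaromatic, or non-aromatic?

The p orbitals form a continuous loop: every atom in a ring double bond is sp² and brings one electron to the p orbital; each sp² =N– keeps its lone pair in-plane and puts one electron into the π system; the carbocation has an empty p orbital. The ring is fully conjugated.
Tallying contributions gives 3 × 2 = 6 from the double-bond units + 0 from the C(isopropyl)(+) atom = 6.
6 = 4(1) + 2, which satisfies Hückel's 4n+2 rule.

Aromatic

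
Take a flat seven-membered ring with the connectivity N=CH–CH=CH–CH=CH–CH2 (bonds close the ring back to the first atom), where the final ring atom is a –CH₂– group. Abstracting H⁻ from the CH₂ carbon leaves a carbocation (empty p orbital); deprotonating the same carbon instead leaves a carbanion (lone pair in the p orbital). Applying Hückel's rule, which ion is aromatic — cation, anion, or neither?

The cation

In both ions every ring atom is sp² and contributes a p orbital, so both rings are fully conjugated.
Cation: 3 × 2 + 0 = 6 π electrons → 4(1)+2, aromatic.
Anion: 3 × 2 + 2 = 8 π electrons → 4(2), antiaromatic.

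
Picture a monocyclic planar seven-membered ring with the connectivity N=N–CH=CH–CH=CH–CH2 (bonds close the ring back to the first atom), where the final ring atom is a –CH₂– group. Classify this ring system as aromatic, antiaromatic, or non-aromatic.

Non-aromatic

At the CH2 position, the tetrahedral CH₂ carbon is sp³ and has no p orbital in the ring π system; the ring's p-orbital overlap is broken there.
Broken conjugation rules out both aromaticity and antiaromaticity.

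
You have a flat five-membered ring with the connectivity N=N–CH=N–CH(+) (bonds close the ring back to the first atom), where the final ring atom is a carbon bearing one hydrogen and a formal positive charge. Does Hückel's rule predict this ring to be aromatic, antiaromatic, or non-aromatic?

Antiaromatic

All ring atoms are sp² and supply a p orbital to the ring (every atom in a ring double bond is sp² and brings one electron to the p orbital; each =N– nitrogen is pyridine-type (lone pair in the sp² plane, one electron in the p orbital); the carbocation has an empty p orbital); the conjugation is uninterrupted.
Tallying contributions gives 2 × 2 = 4 from the double-bond units + 0 from the CH(+) atom = 4.
A 4n π count (4, n = 1) in a planar conjugated ring means antiaromatic.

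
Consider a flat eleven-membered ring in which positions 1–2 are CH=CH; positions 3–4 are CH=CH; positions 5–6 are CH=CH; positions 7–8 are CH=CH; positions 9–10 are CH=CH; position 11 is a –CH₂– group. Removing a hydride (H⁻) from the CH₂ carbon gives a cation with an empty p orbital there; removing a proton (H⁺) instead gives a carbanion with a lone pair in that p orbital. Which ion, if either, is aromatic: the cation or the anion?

Once that carbon is sp², every ring atom has a p orbital and both ions are fully conjugated.
Cation: 5 × 2 + 0 = 10 π electrons → 4(2)+2, aromatic.
Anion: 5 × 2 + 2 = 12 π electrons → 4(3), antiaromatic.

The cation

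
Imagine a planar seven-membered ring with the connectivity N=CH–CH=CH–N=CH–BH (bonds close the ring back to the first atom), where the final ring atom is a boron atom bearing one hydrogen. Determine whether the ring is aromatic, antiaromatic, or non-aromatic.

Aromatic

All ring atoms are sp² and supply a p orbital to the ring (every atom in a ring double bond is sp² and brings one electron to the p orbital; each sp² =N– keeps its lone pair in-plane and puts one electron into the π system; the boron has an empty p orbital); the conjugation is uninterrupted.
Tallying contributions gives 3 × 2 = 6 from the double-bond units + 0 from the BH atom = 6.
With 6 π electrons (n = 1), the Hückel 4n+2 condition holds.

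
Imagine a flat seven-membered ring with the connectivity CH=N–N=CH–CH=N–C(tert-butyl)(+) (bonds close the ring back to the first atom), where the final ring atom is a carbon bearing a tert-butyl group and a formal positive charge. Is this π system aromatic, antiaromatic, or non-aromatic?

Every ring atom contributes a p orbital perpendicular to the ring (every atom in a ring double bond is sp² and brings one electron to the p orbital; each =N– nitrogen is pyridine-type (lone pair in the sp² plane, one electron in the p orbital); the carbocation has an empty p orbital), so the π system is cyclic and fully conjugated.
π-electron count: 3 × 2 = 6 from the double-bond units + 0 from the C(tert-butyl)(+) atom = 6.
6 = 4(1) + 2, which satisfies Hückel's 4n+2 rule.

Aromatic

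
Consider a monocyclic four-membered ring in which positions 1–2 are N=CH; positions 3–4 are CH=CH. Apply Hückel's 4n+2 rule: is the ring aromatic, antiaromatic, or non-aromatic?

Antiaromatic

Check conjugation: the double-bond atoms are sp², each contributing one p electron; the doubly-bonded nitrogens are pyridine-type — their lone pairs lie in the ring plane, leaving one electron in the p orbital — every position has a p orbital, so the cyclic π system is continuous.
π-electron count: 2 × 2 = 4 from the 2 double-bond units.
With 4 = 4·1 π electrons, Hückel's rule classifies the planar ring as antiaromatic.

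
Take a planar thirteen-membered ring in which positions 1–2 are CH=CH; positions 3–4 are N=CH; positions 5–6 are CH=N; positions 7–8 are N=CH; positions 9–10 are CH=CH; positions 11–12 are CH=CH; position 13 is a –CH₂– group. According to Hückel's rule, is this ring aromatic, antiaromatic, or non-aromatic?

The CH2 position has four σ bonds — the tetrahedral CH₂ carbon is sp³ and has no p orbital in the ring π system — so the cyclic conjugation is interrupted.
Without a continuous loop of overlapping p orbitals the Hückel electron count never comes into play.

Non-aromatic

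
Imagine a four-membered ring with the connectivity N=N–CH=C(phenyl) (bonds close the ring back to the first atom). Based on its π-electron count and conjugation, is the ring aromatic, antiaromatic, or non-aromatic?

The p orbitals form a continuous loop: each doubly-bonded ring atom is sp² with one p-orbital electron; each =N– nitrogen is pyridine-type (lone pair in the sp² plane, one electron in the p orbital). The ring is fully conjugated.
Counting π electrons: 2 × 2 = 4 from the 2 double-bond units.
A 4n π count (4, n = 1) in a planar conjugated ring means antiaromatic.

Antiaromatic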